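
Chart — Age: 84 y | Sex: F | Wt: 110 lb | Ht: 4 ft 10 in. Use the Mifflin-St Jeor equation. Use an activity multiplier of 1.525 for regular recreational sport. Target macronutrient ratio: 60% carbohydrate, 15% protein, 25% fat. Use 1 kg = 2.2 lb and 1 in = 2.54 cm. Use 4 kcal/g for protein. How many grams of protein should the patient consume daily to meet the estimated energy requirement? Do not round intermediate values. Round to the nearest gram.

48 g/day

Convert to metric: weight = 110 ÷ 2.2 = 50 kg; height = (4×12 + 10) × 2.54 = 58 × 2.54 = 147.32 cm.
Mifflin-St Jeor (female): BMR = 10(50) + 6.25(147.32) − 5(84) − 161 = 500 + 920.75 − 420 − 161 = 839.75 kcal/day.
TEE = 839.75 × 1.525 = 1280.6188 kcal/day.
Protein energy = 15% × 1280.6188 = 192.0928 kcal.
Protein = 192.0928 ÷ 4 kcal/g = 48.0232 g.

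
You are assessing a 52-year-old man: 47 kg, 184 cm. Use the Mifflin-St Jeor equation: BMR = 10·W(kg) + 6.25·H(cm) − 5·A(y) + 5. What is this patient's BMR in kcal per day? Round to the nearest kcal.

Mifflin-St Jeor (male): BMR = 10(47) + 6.25(184) − 5(52) + 5 = 470 + 1150 − 260 + 5 = 1365 kcal/day.

1365 kcal per day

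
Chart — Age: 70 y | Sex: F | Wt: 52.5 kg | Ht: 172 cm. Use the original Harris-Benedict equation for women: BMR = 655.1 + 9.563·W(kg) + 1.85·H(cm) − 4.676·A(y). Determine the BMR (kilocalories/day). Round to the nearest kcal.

1148 kilocalories/day

Harris-Benedict: BMR = 655.1 + 9.563(52.5) + 1.85(172) − 4.676(70) = 1148.0375 kcal/day.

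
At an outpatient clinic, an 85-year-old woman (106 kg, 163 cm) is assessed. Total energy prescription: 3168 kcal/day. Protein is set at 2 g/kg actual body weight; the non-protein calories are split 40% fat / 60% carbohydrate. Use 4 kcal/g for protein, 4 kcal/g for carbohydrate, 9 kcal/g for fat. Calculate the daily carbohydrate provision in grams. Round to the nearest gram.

348 g/day

Protein = 2 × 106 = 212 g → 212 × 4 = 848 kcal.
Non-protein calories = 3168 − 848 = 2320 kcal.
Fat: 40% × 2320 = 928 kcal; carbohydrate: 1392 kcal.
Carbohydrate: 1392 kcal ÷ 4 kcal/g = 348 g.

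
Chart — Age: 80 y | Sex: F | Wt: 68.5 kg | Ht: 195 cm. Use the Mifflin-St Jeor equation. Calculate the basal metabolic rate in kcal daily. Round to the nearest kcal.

Mifflin-St Jeor (female): BMR = 10(68.5) + 6.25(195) − 5(80) − 161 = 685 + 1218.75 − 400 − 161 = 1342.75 kcal/day.

1343 kcal daily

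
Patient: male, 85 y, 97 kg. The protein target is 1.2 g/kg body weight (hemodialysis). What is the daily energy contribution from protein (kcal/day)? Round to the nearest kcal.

Protein = 1.2 g/kg × 97 kg = 116.4 g/day.
Protein energy = 116.4 g × 4 kcal/g = 465.6 kcal/day.

466 kcal/day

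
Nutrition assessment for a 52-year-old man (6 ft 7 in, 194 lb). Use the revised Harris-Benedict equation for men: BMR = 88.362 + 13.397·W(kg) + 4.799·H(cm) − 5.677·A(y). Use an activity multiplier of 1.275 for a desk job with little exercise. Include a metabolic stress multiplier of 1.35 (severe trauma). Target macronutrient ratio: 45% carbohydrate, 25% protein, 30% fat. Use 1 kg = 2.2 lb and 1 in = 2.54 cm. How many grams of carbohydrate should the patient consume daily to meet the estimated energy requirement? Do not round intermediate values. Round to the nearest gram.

Convert to metric: weight = 194 ÷ 2.2 = 88.1818 kg; height = (6×12 + 7) × 2.54 = 79 × 2.54 = 200.66 cm.
Harris-Benedict: BMR = 88.362 + 13.397(88.1818) + 4.799(200.66) − 5.677(52) = 1937.4972 kcal/day.
TEE = 1937.4972 × 1.275 = 2470.3089 kcal/day.
With stress factor 1.35: 2470.3089 × 1.35 = 3334.917 kcal/day.
Carbohydrate energy = 45% × 3334.917 = 1500.7126 kcal.
Carbohydrate = 1500.7126 ÷ 4 kcal/g = 375.1782 g.

375 g/day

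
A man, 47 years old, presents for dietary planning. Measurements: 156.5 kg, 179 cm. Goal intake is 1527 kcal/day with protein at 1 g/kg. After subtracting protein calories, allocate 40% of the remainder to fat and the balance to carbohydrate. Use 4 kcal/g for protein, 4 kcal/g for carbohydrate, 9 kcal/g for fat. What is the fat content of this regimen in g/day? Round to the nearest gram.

40 g/day

Protein = 1 × 156.5 = 156.5 g → 156.5 × 4 = 626 kcal.
Non-protein calories = 1527 − 626 = 901 kcal.
Fat: 40% × 901 = 360.4 kcal; carbohydrate: 540.6 kcal.
Fat: 360.4 kcal ÷ 9 kcal/g = 40.0444 g.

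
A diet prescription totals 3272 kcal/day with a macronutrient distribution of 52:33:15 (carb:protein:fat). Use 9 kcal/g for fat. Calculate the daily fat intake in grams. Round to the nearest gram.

55 g/day

Fat energy = 15% × 3272 = 490.8 kcal.
At 9 kcal/g: 490.8 ÷ 9 = 54.5333 g.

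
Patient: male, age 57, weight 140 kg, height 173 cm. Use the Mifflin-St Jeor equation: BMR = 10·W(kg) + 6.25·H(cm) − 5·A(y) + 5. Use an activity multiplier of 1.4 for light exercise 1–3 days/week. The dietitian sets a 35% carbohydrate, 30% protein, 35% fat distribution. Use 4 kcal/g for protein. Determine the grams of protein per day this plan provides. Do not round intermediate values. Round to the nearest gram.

231 g/day

Mifflin-St Jeor (male): BMR = 10(140) + 6.25(173) − 5(57) + 5 = 1400 + 1081.25 − 285 + 5 = 2201.25 kcal/day.
TEE = 2201.25 × 1.4 = 3081.75 kcal/day.
Protein energy = 30% × 3081.75 = 924.525 kcal.
Protein = 924.525 ÷ 4 kcal/g = 231.1313 g.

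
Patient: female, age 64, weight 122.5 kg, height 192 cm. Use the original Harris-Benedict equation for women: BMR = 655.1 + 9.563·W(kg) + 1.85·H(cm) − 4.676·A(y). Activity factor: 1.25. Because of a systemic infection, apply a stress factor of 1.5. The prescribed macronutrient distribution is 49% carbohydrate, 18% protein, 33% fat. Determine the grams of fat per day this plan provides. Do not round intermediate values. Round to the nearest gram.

Harris-Benedict: BMR = 655.1 + 9.563(122.5) + 1.85(192) − 4.676(64) = 1882.5035 kcal/day.
TEE = 1882.5035 × 1.25 = 2353.1294 kcal/day.
With stress factor 1.5: 2353.1294 × 1.5 = 3529.6941 kcal/day.
Fat energy = 33% × 3529.6941 = 1164.799 kcal.
Fat = 1164.799 ÷ 9 kcal/g = 129.4221 g.

129 g/day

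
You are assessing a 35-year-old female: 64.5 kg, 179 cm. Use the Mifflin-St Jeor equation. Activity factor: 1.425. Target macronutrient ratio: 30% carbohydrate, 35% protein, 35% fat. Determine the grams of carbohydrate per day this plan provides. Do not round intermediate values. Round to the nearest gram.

Mifflin-St Jeor (female): BMR = 10(64.5) + 6.25(179) − 5(35) − 161 = 645 + 1118.75 − 175 − 161 = 1427.75 kcal/day.
TEE = 1427.75 × 1.425 = 2034.5438 kcal/day.
Carbohydrate energy = 30% × 2034.5438 = 610.3631 kcal.
Carbohydrate = 610.3631 ÷ 4 kcal/g = 152.5908 g.

153 g/day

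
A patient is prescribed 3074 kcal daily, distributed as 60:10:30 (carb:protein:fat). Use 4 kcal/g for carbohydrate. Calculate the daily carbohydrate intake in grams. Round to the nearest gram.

Carbohydrate energy = 60% × 3074 = 1844.4 kcal.
At 4 kcal/g: 1844.4 ÷ 4 = 461.1 g.

461 g/day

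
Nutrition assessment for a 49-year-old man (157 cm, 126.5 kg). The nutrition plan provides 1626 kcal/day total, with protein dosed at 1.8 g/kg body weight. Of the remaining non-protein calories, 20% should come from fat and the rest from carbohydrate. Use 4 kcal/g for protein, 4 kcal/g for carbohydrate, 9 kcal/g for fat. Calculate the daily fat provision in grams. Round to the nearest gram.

16 g/day

Protein = 1.8 × 126.5 = 227.7 g → 227.7 × 4 = 910.8 kcal.
Non-protein calories = 1626 − 910.8 = 715.2 kcal.
Fat: 20% × 715.2 = 143.04 kcal; carbohydrate: 572.16 kcal.
Fat: 143.04 kcal ÷ 9 kcal/g = 15.8933 g.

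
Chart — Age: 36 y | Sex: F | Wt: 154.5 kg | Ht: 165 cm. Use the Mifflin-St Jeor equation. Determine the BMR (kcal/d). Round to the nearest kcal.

Mifflin-St Jeor (female): BMR = 10(154.5) + 6.25(165) − 5(36) − 161 = 1545 + 1031.25 − 180 − 161 = 2235.25 kcal/day.

2235 kcal/d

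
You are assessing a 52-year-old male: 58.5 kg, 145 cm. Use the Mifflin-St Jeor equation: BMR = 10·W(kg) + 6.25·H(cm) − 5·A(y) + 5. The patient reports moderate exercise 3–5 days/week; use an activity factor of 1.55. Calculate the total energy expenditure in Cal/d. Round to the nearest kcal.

Mifflin-St Jeor (male): BMR = 10(58.5) + 6.25(145) − 5(52) + 5 = 585 + 906.25 − 260 + 5 = 1236.25 kcal/day.
TEE = BMR × activity factor = 1236.25 × 1.55 = 1916.1875 kcal/day.

1916 Cal/d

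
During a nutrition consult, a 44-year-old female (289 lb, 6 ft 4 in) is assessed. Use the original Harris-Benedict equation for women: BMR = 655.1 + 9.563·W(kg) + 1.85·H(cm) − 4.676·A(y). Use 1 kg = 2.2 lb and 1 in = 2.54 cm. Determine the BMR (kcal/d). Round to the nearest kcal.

Convert to metric: weight = 289 ÷ 2.2 = 131.3636 kg; height = (6×12 + 4) × 2.54 = 76 × 2.54 = 193.04 cm.
Harris-Benedict: BMR = 655.1 + 9.563(131.3636) + 1.85(193.04) − 4.676(44) = 2062.7105 kcal/day.

2063 kcal/d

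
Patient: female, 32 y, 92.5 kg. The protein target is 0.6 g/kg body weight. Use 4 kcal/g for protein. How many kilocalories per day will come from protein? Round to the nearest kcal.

Protein = 0.6 g/kg × 92.5 kg = 55.5 g/day.
Protein energy = 55.5 g × 4 kcal/g = 222 kcal/day.

222 kcal/day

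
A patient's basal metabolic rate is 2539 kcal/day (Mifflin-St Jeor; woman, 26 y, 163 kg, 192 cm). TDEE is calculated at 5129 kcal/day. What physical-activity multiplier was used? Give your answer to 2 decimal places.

2.02

Activity factor = TEE ÷ BMR = 5129 ÷ 2539 = 2.02.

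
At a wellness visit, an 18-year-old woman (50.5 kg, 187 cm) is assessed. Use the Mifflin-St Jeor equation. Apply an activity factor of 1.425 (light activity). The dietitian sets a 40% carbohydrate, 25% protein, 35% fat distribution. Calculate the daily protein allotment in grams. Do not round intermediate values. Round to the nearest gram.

127 g/day

Mifflin-St Jeor (female): BMR = 10(50.5) + 6.25(187) − 5(18) − 161 = 505 + 1168.75 − 90 − 161 = 1422.75 kcal/day.
TEE = 1422.75 × 1.425 = 2027.4188 kcal/day.
Protein energy = 25% × 2027.4188 = 506.8547 kcal.
Protein = 506.8547 ÷ 4 kcal/g = 126.7137 g.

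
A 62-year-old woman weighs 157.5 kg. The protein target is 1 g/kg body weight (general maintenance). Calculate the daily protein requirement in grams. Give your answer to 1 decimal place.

157.5 g/day

Protein = 1 g/kg × 157.5 kg = 157.5 g/day.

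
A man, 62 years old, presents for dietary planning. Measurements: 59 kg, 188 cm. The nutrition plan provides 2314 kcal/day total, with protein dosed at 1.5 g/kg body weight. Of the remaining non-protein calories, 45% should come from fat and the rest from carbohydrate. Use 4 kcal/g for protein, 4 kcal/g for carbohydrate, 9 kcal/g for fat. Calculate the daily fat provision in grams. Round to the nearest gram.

Protein = 1.5 × 59 = 88.5 g → 88.5 × 4 = 354 kcal.
Non-protein calories = 2314 − 354 = 1960 kcal.
Fat: 45% × 1960 = 882 kcal; carbohydrate: 1078 kcal.
Fat: 882 kcal ÷ 9 kcal/g = 98 g.

98 g/day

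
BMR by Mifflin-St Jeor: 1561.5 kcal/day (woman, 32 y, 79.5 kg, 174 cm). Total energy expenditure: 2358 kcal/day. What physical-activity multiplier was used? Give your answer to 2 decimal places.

1.51

Activity factor = TEE ÷ BMR = 2358 ÷ 1561.5 = 1.51.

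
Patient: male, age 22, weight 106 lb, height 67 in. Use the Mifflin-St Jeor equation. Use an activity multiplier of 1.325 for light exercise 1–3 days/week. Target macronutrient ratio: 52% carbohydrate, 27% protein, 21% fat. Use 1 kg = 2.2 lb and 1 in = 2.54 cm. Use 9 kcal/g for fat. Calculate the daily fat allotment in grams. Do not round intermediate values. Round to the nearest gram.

Convert to metric: weight = 106 ÷ 2.2 = 48.1818 kg; height = 67 × 2.54 = 170.18 cm.
Mifflin-St Jeor (male): BMR = 10(48.1818) + 6.25(170.18) − 5(22) + 5 = 481.8182 + 1063.625 − 110 + 5 = 1440.4432 kcal/day.
TEE = 1440.4432 × 1.325 = 1908.5872 kcal/day.
Fat energy = 21% × 1908.5872 = 400.8033 kcal.
Fat = 400.8033 ÷ 9 kcal/g = 44.5337 g.

45 g/day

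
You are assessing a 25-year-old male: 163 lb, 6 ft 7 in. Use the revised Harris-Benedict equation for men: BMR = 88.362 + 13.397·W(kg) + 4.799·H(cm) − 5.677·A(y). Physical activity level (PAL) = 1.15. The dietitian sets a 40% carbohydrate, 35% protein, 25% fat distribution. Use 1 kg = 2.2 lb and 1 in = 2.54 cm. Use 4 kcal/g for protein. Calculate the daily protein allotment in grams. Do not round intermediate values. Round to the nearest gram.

191 g/day

Convert to metric: weight = 163 ÷ 2.2 = 74.0909 kg; height = (6×12 + 7) × 2.54 = 79 × 2.54 = 200.66 cm.
Harris-Benedict: BMR = 88.362 + 13.397(74.0909) + 4.799(200.66) − 5.677(25) = 1902.0002 kcal/day.
TEE = 1902.0002 × 1.15 = 2187.3003 kcal/day.
Protein energy = 35% × 2187.3003 = 765.5551 kcal.
Protein = 765.5551 ÷ 4 kcal/g = 191.3888 g.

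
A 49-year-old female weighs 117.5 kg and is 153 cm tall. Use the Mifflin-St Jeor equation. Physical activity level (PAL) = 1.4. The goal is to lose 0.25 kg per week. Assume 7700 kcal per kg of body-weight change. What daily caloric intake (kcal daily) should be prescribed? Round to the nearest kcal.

2140 kcal daily

Mifflin-St Jeor (female): BMR = 10(117.5) + 6.25(153) − 5(49) − 161 = 1175 + 956.25 − 245 − 161 = 1725.25 kcal/day.
TEE = 1725.25 × 1.4 = 2415.35 kcal/day.
Required daily deficit = 0.25 × 7700 ÷ 7 = 275 kcal/day.
Target intake = 2415.35 − 275 = 2140.35 kcal/day.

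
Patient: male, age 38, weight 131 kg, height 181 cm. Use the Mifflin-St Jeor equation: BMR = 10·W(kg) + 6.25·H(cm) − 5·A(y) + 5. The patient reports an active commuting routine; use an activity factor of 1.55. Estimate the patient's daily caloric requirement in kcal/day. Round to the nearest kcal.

Mifflin-St Jeor (male): BMR = 10(131) + 6.25(181) − 5(38) + 5 = 1310 + 1131.25 − 190 + 5 = 2256.25 kcal/day.
TEE = BMR × activity factor = 2256.25 × 1.55 = 3497.1875 kcal/day.

3497 kcal/day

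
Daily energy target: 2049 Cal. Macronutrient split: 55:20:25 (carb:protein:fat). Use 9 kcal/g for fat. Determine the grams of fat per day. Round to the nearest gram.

57 g/day

Fat energy = 25% × 2049 = 512.25 kcal.
At 9 kcal/g: 512.25 ÷ 9 = 56.9167 g.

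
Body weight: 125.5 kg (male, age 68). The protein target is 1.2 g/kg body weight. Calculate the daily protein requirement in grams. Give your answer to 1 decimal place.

150.6 g/day

Protein = 1.2 g/kg × 125.5 kg = 150.6 g/day.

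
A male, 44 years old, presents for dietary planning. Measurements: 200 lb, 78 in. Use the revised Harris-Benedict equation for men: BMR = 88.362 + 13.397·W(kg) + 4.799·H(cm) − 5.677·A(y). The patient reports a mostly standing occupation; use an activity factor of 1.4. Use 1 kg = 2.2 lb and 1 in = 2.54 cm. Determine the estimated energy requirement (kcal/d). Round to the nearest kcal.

2810 kcal/d

Convert to metric: weight = 200 ÷ 2.2 = 90.9091 kg; height = 78 × 2.54 = 198.12 cm.
Harris-Benedict: BMR = 88.362 + 13.397(90.9091) + 4.799(198.12) − 5.677(44) = 2007.261 kcal/day.
TEE = BMR × activity factor = 2007.261 × 1.4 = 2810.1654 kcal/day.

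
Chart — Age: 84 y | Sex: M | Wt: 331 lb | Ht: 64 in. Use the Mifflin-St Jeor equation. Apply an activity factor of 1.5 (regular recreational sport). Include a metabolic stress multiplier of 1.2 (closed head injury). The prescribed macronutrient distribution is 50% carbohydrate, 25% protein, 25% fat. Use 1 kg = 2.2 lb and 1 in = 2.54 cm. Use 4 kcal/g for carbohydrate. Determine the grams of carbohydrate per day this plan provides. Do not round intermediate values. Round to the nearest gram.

Convert to metric: weight = 331 ÷ 2.2 = 150.4545 kg; height = 64 × 2.54 = 162.56 cm.
Mifflin-St Jeor (male): BMR = 10(150.4545) + 6.25(162.56) − 5(84) + 5 = 1504.5455 + 1016 − 420 + 5 = 2105.5455 kcal/day.
TEE = 2105.5455 × 1.5 = 3158.3182 kcal/day.
With stress factor 1.2: 3158.3182 × 1.2 = 3789.9818 kcal/day.
Carbohydrate energy = 50% × 3789.9818 = 1894.9909 kcal.
Carbohydrate = 1894.9909 ÷ 4 kcal/g = 473.7477 g.

474 g/day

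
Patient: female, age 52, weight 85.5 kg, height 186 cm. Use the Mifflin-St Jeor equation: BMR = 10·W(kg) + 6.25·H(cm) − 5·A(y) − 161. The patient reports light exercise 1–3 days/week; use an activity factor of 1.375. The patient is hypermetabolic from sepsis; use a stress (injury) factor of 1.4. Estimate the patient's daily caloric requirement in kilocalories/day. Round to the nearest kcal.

Mifflin-St Jeor (female): BMR = 10(85.5) + 6.25(186) − 5(52) − 161 = 855 + 1162.5 − 260 − 161 = 1596.5 kcal/day.
TEE = BMR × activity factor = 1596.5 × 1.375 = 2195.1875 kcal/day.
Apply stress factor: 2195.1875 × 1.4 = 3073.2625 kcal/day.

3073 kilocalories/day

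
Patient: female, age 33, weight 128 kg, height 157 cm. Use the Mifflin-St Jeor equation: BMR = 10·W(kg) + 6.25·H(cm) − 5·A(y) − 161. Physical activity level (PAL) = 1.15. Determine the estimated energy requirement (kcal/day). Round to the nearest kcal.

Mifflin-St Jeor (female): BMR = 10(128) + 6.25(157) − 5(33) − 161 = 1280 + 981.25 − 165 − 161 = 1935.25 kcal/day.
TEE = BMR × activity factor = 1935.25 × 1.15 = 2225.5375 kcal/day.

2226 kcal/day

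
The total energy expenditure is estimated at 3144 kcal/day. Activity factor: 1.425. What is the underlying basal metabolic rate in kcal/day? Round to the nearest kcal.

BMR = TEE ÷ activity factor = 3144 ÷ 1.425 = 2206.3158 kcal/day.

2206 kcal/day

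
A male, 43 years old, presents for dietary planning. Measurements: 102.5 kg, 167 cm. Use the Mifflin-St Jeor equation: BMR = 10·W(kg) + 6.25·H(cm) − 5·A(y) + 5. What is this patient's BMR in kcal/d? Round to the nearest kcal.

1859 kcal/d

Mifflin-St Jeor (male): BMR = 10(102.5) + 6.25(167) − 5(43) + 5 = 1025 + 1043.75 − 215 + 5 = 1858.75 kcal/day.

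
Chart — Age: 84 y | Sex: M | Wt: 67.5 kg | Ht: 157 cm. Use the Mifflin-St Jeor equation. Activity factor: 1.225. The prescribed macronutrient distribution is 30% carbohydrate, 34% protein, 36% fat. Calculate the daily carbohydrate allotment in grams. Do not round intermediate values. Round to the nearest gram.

Mifflin-St Jeor (male): BMR = 10(67.5) + 6.25(157) − 5(84) + 5 = 675 + 981.25 − 420 + 5 = 1241.25 kcal/day.
TEE = 1241.25 × 1.225 = 1520.5313 kcal/day.
Carbohydrate energy = 30% × 1520.5313 = 456.1594 kcal.
Carbohydrate = 456.1594 ÷ 4 kcal/g = 114.0398 g.

114 g/day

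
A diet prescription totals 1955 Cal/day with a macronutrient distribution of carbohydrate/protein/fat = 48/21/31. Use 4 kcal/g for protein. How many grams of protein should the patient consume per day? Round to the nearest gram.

Protein energy = 21% × 1955 = 410.55 kcal.
At 4 kcal/g: 410.55 ÷ 4 = 102.6375 g.

103 g/day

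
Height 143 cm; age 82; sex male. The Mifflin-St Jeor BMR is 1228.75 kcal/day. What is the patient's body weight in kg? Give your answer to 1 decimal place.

1228.75 = 10·W + 6.25(143) − 5(82) + 5
10·W = 1228.75 − 488.75 = 740, so W = 74 kg.

74.0 kg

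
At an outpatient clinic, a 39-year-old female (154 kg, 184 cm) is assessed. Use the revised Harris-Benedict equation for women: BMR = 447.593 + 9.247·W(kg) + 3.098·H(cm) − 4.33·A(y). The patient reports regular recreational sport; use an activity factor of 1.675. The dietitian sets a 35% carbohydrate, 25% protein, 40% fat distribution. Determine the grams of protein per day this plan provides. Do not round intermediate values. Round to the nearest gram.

Harris-Benedict: BMR = 447.593 + 9.247(154) + 3.098(184) − 4.33(39) = 2272.793 kcal/day.
TEE = 2272.793 × 1.675 = 3806.9283 kcal/day.
Protein energy = 25% × 3806.9283 = 951.7321 kcal.
Protein = 951.7321 ÷ 4 kcal/g = 237.933 g.

238 g/day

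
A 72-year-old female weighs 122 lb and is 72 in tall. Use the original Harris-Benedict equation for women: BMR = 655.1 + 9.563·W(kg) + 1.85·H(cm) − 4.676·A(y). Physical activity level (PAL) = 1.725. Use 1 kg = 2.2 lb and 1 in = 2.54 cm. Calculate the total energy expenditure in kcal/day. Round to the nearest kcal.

Convert to metric: weight = 122 ÷ 2.2 = 55.4545 kg; height = 72 × 2.54 = 182.88 cm.
Harris-Benedict: BMR = 655.1 + 9.563(55.4545) + 1.85(182.88) − 4.676(72) = 1187.0678 kcal/day.
TEE = BMR × activity factor = 1187.0678 × 1.725 = 2047.692 kcal/day.

2048 kcal/day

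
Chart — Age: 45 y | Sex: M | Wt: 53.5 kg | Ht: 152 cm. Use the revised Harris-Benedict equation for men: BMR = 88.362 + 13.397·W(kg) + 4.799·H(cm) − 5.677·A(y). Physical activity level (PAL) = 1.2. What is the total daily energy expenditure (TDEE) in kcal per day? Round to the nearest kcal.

Harris-Benedict: BMR = 88.362 + 13.397(53.5) + 4.799(152) − 5.677(45) = 1279.0845 kcal/day.
TEE = BMR × activity factor = 1279.0845 × 1.2 = 1534.9014 kcal/day.

1535 kcal per day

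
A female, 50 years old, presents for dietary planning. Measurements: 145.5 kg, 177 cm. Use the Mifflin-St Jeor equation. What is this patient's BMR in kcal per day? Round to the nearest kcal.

2150 kcal per day

Mifflin-St Jeor (female): BMR = 10(145.5) + 6.25(177) − 5(50) − 161 = 1455 + 1106.25 − 250 − 161 = 2150.25 kcal/day.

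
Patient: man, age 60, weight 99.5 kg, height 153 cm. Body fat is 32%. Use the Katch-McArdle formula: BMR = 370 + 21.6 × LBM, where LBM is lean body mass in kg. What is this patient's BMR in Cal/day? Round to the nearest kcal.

LBM = 99.5 × (1 − 0.32) = 67.66 kg. Katch-McArdle: BMR = 370 + 21.6 × 67.66 = 1831.456 kcal/day.

1831 Cal/day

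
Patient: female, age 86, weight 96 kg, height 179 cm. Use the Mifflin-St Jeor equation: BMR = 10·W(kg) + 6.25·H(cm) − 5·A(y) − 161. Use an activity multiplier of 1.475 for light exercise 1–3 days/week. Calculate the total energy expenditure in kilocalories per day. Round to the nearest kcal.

Mifflin-St Jeor (female): BMR = 10(96) + 6.25(179) − 5(86) − 161 = 960 + 1118.75 − 430 − 161 = 1487.75 kcal/day.
TEE = BMR × activity factor = 1487.75 × 1.475 = 2194.4313 kcal/day.

2194 kilocalories per day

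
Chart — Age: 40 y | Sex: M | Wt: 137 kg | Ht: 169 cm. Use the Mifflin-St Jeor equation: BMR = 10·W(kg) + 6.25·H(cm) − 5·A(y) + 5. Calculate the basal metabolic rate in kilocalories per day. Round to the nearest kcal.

2231 kilocalories per day

Mifflin-St Jeor (male): BMR = 10(137) + 6.25(169) − 5(40) + 5 = 1370 + 1056.25 − 200 + 5 = 2231.25 kcal/day.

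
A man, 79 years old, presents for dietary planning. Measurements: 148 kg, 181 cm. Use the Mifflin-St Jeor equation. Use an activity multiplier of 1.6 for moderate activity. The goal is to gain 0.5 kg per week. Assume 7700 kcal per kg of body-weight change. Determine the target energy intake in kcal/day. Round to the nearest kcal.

4104 kcal/day

Mifflin-St Jeor (male): BMR = 10(148) + 6.25(181) − 5(79) + 5 = 1480 + 1131.25 − 395 + 5 = 2221.25 kcal/day.
TEE = 2221.25 × 1.6 = 3554 kcal/day.
Required daily surplus = 0.5 × 7700 ÷ 7 = 550 kcal/day.
Target intake = 3554 + 550 = 4104 kcal/day.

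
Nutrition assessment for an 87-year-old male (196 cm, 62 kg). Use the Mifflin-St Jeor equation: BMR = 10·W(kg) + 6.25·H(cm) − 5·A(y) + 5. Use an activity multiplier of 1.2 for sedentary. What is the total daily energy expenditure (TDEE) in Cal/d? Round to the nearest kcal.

Mifflin-St Jeor (male): BMR = 10(62) + 6.25(196) − 5(87) + 5 = 620 + 1225 − 435 + 5 = 1415 kcal/day.
TEE = BMR × activity factor = 1415 × 1.2 = 1698 kcal/day.

1698 Cal/d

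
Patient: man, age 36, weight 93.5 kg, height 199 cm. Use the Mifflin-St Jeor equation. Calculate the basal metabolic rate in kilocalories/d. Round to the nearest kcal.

Mifflin-St Jeor (male): BMR = 10(93.5) + 6.25(199) − 5(36) + 5 = 935 + 1243.75 − 180 + 5 = 2003.75 kcal/day.

2004 kilocalories/d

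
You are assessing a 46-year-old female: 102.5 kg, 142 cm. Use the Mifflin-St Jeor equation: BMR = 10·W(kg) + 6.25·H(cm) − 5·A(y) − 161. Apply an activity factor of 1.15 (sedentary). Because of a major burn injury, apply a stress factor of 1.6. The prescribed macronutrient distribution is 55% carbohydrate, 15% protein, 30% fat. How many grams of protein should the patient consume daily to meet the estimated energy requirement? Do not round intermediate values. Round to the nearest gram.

105 g/day

Mifflin-St Jeor (female): BMR = 10(102.5) + 6.25(142) − 5(46) − 161 = 1025 + 887.5 − 230 − 161 = 1521.5 kcal/day.
TEE = 1521.5 × 1.15 = 1749.725 kcal/day.
With stress factor 1.6: 1749.725 × 1.6 = 2799.56 kcal/day.
Protein energy = 15% × 2799.56 = 419.934 kcal.
Protein = 419.934 ÷ 4 kcal/g = 104.9835 g.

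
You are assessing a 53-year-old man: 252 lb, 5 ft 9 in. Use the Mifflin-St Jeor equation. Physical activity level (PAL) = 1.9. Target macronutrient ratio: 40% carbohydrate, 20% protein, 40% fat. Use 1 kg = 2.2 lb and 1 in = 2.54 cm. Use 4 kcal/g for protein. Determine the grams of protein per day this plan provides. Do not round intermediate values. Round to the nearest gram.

Convert to metric: weight = 252 ÷ 2.2 = 114.5455 kg; height = (5×12 + 9) × 2.54 = 69 × 2.54 = 175.26 cm.
Mifflin-St Jeor (male): BMR = 10(114.5455) + 6.25(175.26) − 5(53) + 5 = 1145.4545 + 1095.375 − 265 + 5 = 1980.8295 kcal/day.
TEE = 1980.8295 × 1.9 = 3763.5761 kcal/day.
Protein energy = 20% × 3763.5761 = 752.7152 kcal.
Protein = 752.7152 ÷ 4 kcal/g = 188.1788 g.

188 g/day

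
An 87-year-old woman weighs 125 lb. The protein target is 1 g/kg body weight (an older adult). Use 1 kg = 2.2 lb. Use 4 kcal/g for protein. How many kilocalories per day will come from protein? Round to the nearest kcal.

Weight in kg = 125 ÷ 2.2 = 56.8182 kg.
Protein = 1 g/kg × 56.8182 kg = 56.8182 g/day.
Protein energy = 56.8182 g × 4 kcal/g = 227.2727 kcal/day.

227 kcal/day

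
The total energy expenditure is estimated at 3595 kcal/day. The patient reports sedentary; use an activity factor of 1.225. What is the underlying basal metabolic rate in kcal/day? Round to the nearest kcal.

2935 kcal/day

BMR = TEE ÷ activity factor = 3595 ÷ 1.225 = 2934.6939 kcal/day.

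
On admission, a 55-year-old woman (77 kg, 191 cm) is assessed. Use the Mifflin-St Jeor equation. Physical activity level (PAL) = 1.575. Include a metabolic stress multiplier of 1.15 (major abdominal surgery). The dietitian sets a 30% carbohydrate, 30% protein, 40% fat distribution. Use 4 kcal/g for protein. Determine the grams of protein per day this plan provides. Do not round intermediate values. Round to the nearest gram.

208 g/day

Mifflin-St Jeor (female): BMR = 10(77) + 6.25(191) − 5(55) − 161 = 770 + 1193.75 − 275 − 161 = 1527.75 kcal/day.
TEE = 1527.75 × 1.575 = 2406.2063 kcal/day.
With stress factor 1.15: 2406.2063 × 1.15 = 2767.1372 kcal/day.
Protein energy = 30% × 2767.1372 = 830.1412 kcal.
Protein = 830.1412 ÷ 4 kcal/g = 207.5353 g.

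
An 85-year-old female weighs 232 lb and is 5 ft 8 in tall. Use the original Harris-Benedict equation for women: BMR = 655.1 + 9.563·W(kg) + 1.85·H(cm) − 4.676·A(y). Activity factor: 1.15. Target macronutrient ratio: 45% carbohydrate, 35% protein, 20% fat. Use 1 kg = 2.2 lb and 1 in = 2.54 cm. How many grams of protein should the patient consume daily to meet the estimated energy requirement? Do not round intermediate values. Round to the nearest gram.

Convert to metric: weight = 232 ÷ 2.2 = 105.4545 kg; height = (5×12 + 8) × 2.54 = 68 × 2.54 = 172.72 cm.
Harris-Benedict: BMR = 655.1 + 9.563(105.4545) + 1.85(172.72) − 4.676(85) = 1585.6338 kcal/day.
TEE = 1585.6338 × 1.15 = 1823.4789 kcal/day.
Protein energy = 35% × 1823.4789 = 638.2176 kcal.
Protein = 638.2176 ÷ 4 kcal/g = 159.5544 g.

160 g/day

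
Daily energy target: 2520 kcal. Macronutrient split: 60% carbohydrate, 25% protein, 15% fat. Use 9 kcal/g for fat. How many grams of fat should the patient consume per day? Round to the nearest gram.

Fat energy = 15% × 2520 = 378 kcal.
At 9 kcal/g: 378 ÷ 9 = 42 g.

42 g/day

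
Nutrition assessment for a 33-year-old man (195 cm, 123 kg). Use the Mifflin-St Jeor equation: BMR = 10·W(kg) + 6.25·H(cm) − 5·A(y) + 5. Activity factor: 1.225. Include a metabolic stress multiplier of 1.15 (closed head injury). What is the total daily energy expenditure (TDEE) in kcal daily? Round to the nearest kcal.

3224 kcal daily

Mifflin-St Jeor (male): BMR = 10(123) + 6.25(195) − 5(33) + 5 = 1230 + 1218.75 − 165 + 5 = 2288.75 kcal/day.
TEE = BMR × activity factor = 2288.75 × 1.225 = 2803.7188 kcal/day.
Apply stress factor: 2803.7188 × 1.15 = 3224.2766 kcal/day.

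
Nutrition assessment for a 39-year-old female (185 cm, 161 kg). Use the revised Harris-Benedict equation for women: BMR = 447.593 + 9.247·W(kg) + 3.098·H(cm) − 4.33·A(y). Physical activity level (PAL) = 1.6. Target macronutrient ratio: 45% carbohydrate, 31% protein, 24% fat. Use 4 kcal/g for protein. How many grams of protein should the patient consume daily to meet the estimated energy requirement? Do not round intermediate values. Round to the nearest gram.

290 g/day

Harris-Benedict: BMR = 447.593 + 9.247(161) + 3.098(185) − 4.33(39) = 2340.62 kcal/day.
TEE = 2340.62 × 1.6 = 3744.992 kcal/day.
Protein energy = 31% × 3744.992 = 1160.9475 kcal.
Protein = 1160.9475 ÷ 4 kcal/g = 290.2369 g.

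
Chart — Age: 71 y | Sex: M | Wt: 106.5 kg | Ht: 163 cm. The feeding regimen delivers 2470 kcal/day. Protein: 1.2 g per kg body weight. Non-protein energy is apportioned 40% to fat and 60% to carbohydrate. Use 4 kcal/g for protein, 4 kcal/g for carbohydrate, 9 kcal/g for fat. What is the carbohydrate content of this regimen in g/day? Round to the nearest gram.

Protein = 1.2 × 106.5 = 127.8 g → 127.8 × 4 = 511.2 kcal.
Non-protein calories = 2470 − 511.2 = 1958.8 kcal.
Fat: 40% × 1958.8 = 783.52 kcal; carbohydrate: 1175.28 kcal.
Carbohydrate: 1175.28 kcal ÷ 4 kcal/g = 293.82 g.

294 g/day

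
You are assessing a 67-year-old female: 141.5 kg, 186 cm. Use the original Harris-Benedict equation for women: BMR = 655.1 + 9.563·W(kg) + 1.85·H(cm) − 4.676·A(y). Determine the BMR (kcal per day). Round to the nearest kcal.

2039 kcal per day

Harris-Benedict: BMR = 655.1 + 9.563(141.5) + 1.85(186) − 4.676(67) = 2039.0725 kcal/day.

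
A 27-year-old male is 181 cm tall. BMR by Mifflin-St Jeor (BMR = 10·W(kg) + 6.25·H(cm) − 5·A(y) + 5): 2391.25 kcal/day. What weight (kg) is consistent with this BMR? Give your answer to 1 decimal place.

139.0 kg

2391.25 = 10·W + 6.25(181) − 5(27) + 5
10·W = 2391.25 − 1001.25 = 1390, so W = 139 kg.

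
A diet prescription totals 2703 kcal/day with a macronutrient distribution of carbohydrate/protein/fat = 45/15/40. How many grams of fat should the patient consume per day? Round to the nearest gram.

120 g/day

Fat energy = 40% × 2703 = 1081.2 kcal.
At 9 kcal/g: 1081.2 ÷ 9 = 120.1333 g.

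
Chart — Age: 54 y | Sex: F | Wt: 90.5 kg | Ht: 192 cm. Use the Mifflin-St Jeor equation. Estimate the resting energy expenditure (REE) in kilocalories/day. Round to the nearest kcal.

1674 kilocalories/day

Mifflin-St Jeor (female): BMR = 10(90.5) + 6.25(192) − 5(54) − 161 = 905 + 1200 − 270 − 161 = 1674 kcal/day.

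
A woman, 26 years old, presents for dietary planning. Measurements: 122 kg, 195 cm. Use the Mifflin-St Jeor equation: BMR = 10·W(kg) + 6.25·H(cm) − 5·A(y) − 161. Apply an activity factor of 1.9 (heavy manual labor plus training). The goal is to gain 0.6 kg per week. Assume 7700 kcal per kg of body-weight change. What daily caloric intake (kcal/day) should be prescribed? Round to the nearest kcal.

Mifflin-St Jeor (female): BMR = 10(122) + 6.25(195) − 5(26) − 161 = 1220 + 1218.75 − 130 − 161 = 2147.75 kcal/day.
TEE = 2147.75 × 1.9 = 4080.725 kcal/day.
Required daily surplus = 0.6 × 7700 ÷ 7 = 660 kcal/day.
Target intake = 4080.725 + 660 = 4740.725 kcal/day.

4741 kcal/day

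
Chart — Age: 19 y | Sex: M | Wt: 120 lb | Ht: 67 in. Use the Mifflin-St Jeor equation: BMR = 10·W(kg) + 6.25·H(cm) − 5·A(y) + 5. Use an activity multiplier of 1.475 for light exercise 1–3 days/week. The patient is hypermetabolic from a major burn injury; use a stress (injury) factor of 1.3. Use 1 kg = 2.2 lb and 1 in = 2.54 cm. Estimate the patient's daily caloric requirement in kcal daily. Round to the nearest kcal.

2913 kcal daily

Convert to metric: weight = 120 ÷ 2.2 = 54.5455 kg; height = 67 × 2.54 = 170.18 cm.
Mifflin-St Jeor (male): BMR = 10(54.5455) + 6.25(170.18) − 5(19) + 5 = 545.4545 + 1063.625 − 95 + 5 = 1519.0795 kcal/day.
TEE = BMR × activity factor = 1519.0795 × 1.475 = 2240.6423 kcal/day.
Apply stress factor: 2240.6423 × 1.3 = 2912.835 kcal/day.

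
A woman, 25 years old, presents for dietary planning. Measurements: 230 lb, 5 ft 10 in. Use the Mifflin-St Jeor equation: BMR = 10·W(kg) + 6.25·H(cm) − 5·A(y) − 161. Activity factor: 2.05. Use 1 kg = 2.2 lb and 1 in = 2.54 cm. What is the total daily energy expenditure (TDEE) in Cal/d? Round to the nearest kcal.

3835 Cal/d

Convert to metric: weight = 230 ÷ 2.2 = 104.5455 kg; height = (5×12 + 10) × 2.54 = 70 × 2.54 = 177.8 cm.
Mifflin-St Jeor (female): BMR = 10(104.5455) + 6.25(177.8) − 5(25) − 161 = 1045.4545 + 1111.25 − 125 − 161 = 1870.7045 kcal/day.
TEE = BMR × activity factor = 1870.7045 × 2.05 = 3834.9443 kcal/day.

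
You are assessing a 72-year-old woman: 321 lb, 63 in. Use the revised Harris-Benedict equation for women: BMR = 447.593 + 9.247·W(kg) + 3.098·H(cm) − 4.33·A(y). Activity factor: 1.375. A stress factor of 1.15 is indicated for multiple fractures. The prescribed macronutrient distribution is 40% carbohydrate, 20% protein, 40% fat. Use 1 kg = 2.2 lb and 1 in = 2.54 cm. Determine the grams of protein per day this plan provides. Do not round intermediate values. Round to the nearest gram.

Convert to metric: weight = 321 ÷ 2.2 = 145.9091 kg; height = 63 × 2.54 = 160.02 cm.
Harris-Benedict: BMR = 447.593 + 9.247(145.9091) + 3.098(160.02) − 4.33(72) = 1980.7963 kcal/day.
TEE = 1980.7963 × 1.375 = 2723.5949 kcal/day.
With stress factor 1.15: 2723.5949 × 1.15 = 3132.1342 kcal/day.
Protein energy = 20% × 3132.1342 = 626.4268 kcal.
Protein = 626.4268 ÷ 4 kcal/g = 156.6067 g.

157 g/day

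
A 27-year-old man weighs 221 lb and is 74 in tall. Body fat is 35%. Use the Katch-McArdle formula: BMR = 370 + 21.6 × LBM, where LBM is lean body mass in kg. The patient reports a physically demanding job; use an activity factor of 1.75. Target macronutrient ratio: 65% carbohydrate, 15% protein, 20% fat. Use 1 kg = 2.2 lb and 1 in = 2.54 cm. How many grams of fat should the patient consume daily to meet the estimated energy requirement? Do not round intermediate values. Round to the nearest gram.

69 g/day

Convert to metric: weight = 221 ÷ 2.2 = 100.4545 kg; height = 74 × 2.54 = 187.96 cm.
LBM = 100.4545 × (1 − 0.35) = 65.2955 kg. Katch-McArdle: BMR = 370 + 21.6 × 65.2955 = 1780.3818 kcal/day.
TEE = 1780.3818 × 1.75 = 3115.6682 kcal/day.
Fat energy = 20% × 3115.6682 = 623.1336 kcal.
Fat = 623.1336 ÷ 9 kcal/g = 69.2371 g.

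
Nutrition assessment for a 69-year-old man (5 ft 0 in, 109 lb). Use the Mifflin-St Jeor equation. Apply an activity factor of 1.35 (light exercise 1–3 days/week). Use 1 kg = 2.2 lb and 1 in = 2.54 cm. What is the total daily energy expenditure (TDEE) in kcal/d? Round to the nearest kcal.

Convert to metric: weight = 109 ÷ 2.2 = 49.5455 kg; height = (5×12 + 0) × 2.54 = 60 × 2.54 = 152.4 cm.
Mifflin-St Jeor (male): BMR = 10(49.5455) + 6.25(152.4) − 5(69) + 5 = 495.4545 + 952.5 − 345 + 5 = 1107.9545 kcal/day.
TEE = BMR × activity factor = 1107.9545 × 1.35 = 1495.7386 kcal/day.

1496 kcal/d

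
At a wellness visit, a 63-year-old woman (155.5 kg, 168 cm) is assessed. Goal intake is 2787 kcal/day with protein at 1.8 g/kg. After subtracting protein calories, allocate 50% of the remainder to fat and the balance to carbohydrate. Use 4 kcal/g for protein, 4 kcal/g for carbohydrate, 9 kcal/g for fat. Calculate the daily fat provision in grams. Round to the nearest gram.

Protein = 1.8 × 155.5 = 279.9 g → 279.9 × 4 = 1119.6 kcal.
Non-protein calories = 2787 − 1119.6 = 1667.4 kcal.
Fat: 50% × 1667.4 = 833.7 kcal; carbohydrate: 833.7 kcal.
Fat: 833.7 kcal ÷ 9 kcal/g = 92.6333 g.

93 g/day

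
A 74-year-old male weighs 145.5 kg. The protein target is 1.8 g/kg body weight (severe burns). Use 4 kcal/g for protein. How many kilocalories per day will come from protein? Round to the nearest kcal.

Protein = 1.8 g/kg × 145.5 kg = 261.9 g/day.
Protein energy = 261.9 g × 4 kcal/g = 1047.6 kcal/day.

1048 kcal/day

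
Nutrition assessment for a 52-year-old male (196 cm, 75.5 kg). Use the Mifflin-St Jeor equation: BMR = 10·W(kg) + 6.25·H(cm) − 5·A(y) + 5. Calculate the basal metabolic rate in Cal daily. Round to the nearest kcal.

1725 Cal daily

Mifflin-St Jeor (male): BMR = 10(75.5) + 6.25(196) − 5(52) + 5 = 755 + 1225 − 260 + 5 = 1725 kcal/day.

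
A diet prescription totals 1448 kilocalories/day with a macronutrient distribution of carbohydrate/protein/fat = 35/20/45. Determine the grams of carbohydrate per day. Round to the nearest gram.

127 g/day

Carbohydrate energy = 35% × 1448 = 506.8 kcal.
At 4 kcal/g: 506.8 ÷ 4 = 126.7 g.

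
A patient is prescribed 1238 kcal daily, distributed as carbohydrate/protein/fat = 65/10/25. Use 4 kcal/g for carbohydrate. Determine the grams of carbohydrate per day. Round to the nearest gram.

201 g/day

Carbohydrate energy = 65% × 1238 = 804.7 kcal.
At 4 kcal/g: 804.7 ÷ 4 = 201.175 g.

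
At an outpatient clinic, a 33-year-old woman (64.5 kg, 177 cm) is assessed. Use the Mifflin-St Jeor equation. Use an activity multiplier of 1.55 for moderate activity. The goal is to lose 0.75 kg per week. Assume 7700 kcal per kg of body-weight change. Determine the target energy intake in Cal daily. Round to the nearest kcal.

Mifflin-St Jeor (female): BMR = 10(64.5) + 6.25(177) − 5(33) − 161 = 645 + 1106.25 − 165 − 161 = 1425.25 kcal/day.
TEE = 1425.25 × 1.55 = 2209.1375 kcal/day.
Required daily deficit = 0.75 × 7700 ÷ 7 = 825 kcal/day.
Target intake = 2209.1375 − 825 = 1384.1375 kcal/day.

1384 Cal daily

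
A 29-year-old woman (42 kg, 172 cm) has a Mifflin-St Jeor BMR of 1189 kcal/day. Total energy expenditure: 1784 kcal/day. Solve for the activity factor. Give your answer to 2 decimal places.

Activity factor = TEE ÷ BMR = 1784 ÷ 1189 = 1.5.

1.50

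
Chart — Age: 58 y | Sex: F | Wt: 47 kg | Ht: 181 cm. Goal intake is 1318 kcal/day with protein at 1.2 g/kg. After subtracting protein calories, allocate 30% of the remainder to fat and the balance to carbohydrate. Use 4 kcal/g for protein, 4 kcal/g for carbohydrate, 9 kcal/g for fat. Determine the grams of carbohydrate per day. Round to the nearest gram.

Protein = 1.2 × 47 = 56.4 g → 56.4 × 4 = 225.6 kcal.
Non-protein calories = 1318 − 225.6 = 1092.4 kcal.
Fat: 30% × 1092.4 = 327.72 kcal; carbohydrate: 764.68 kcal.
Carbohydrate: 764.68 kcal ÷ 4 kcal/g = 191.17 g.

191 g/day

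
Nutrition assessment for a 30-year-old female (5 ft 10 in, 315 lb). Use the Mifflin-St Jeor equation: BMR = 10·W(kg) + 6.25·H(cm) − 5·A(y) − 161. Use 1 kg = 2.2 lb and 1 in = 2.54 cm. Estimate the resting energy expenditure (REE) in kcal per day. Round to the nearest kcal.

Convert to metric: weight = 315 ÷ 2.2 = 143.1818 kg; height = (5×12 + 10) × 2.54 = 70 × 2.54 = 177.8 cm.
Mifflin-St Jeor (female): BMR = 10(143.1818) + 6.25(177.8) − 5(30) − 161 = 1431.8182 + 1111.25 − 150 − 161 = 2232.0682 kcal/day.

2232 kcal per day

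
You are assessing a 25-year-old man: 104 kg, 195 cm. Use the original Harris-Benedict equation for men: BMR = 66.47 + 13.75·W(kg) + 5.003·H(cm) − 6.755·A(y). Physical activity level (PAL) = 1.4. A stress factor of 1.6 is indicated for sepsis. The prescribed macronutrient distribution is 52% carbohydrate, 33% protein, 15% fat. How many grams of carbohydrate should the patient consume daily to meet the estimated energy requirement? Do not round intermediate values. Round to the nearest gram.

671 g/day

Harris-Benedict: BMR = 66.47 + 13.75(104) + 5.003(195) − 6.755(25) = 2303.18 kcal/day.
TEE = 2303.18 × 1.4 = 3224.452 kcal/day.
With stress factor 1.6: 3224.452 × 1.6 = 5159.1232 kcal/day.
Carbohydrate energy = 52% × 5159.1232 = 2682.7441 kcal.
Carbohydrate = 2682.7441 ÷ 4 kcal/g = 670.686 g.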